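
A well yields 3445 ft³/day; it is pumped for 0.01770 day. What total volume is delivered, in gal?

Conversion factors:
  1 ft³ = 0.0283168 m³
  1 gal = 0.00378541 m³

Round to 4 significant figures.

3445 ft³/day → 0.00112907 m³/s
0.01770 day → 1529.28 s
V = Q × t = 0.00112907 × 1529.28 = 1.72666 m³
In gal: 1.72666 / 0.00378541 = 456.136 gal

456.1 gal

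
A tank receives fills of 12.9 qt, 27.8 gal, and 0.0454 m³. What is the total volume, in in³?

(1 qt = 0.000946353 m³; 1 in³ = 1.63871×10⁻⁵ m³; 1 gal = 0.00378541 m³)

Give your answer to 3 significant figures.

12.9 qt × 0.000946353 → 0.012208 m³
27.8 gal × 0.00378541 → 0.105234 m³
0.0454 m³ (already m³)
Sum: 0.012208 + 0.105234 + 0.0454 = 0.162842 m³
In in³: 0.162842 / 1.63871×10⁻⁵ = 9937.21 in³

9940 in³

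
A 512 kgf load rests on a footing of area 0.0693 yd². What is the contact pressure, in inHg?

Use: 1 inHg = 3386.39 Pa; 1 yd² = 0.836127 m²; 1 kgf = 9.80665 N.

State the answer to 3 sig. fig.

512 kgf × 9.80665 = 5021 N
0.0693 yd² × 0.836127 = 0.0579436 m²
P = F / A = 5021 N / 0.0579436 m² = 86653.2 Pa
86653.2 Pa ÷ (3386.39 Pa/inHg) = 25.5887 inHg

25.6 inHg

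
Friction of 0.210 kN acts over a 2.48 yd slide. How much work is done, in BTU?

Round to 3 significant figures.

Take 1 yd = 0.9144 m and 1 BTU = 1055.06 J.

0.451 BTU

0.210 kN × 1000 = 210 N
2.48 yd × 0.9144 = 2.26771 m
W = F × d = 210 N × 2.26771 m = 476.219 J
476.219 J ÷ (1055.06 J/BTU) = 0.451367 BTU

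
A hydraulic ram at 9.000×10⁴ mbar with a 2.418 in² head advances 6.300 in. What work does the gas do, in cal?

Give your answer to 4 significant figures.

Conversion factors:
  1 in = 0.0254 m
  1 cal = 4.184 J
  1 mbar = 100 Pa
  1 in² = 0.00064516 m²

537.0 cal

9.000×10⁴ mbar → 9×10⁶ Pa
2.418 in² → 0.00156 m²
F = P × A = 9×10⁶ × 0.00156 = 14040 N
6.300 in → 0.16002 m
W = F × d = 14040 × 0.16002 = 2246.68 J
In cal: 2246.68 / 4.184 = 536.969 cal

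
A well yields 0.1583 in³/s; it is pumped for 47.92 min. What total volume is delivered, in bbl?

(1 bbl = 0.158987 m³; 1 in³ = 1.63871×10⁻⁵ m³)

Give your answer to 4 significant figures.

0.04691 bbl

0.1583 in³/s → 2.59408×10⁻⁶ m³/s
47.92 min → 2875.2 s
V = Q × t = 2.59408×10⁻⁶ × 2875.2 = 0.0074585 m³
In bbl: 0.0074585 / 0.158987 = 0.0469126 bbl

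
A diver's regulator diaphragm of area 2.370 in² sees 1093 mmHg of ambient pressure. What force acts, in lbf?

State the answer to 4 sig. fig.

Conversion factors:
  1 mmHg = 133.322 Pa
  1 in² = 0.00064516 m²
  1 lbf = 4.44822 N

1093 mmHg × 133.322 = 145721 Pa
2.370 in² × 0.00064516 = 0.00152903 m²
F = P × A = 145721 Pa × 0.00152903 m² = 222.812 N
222.812 N ÷ (4.44822 N/lbf) = 50.0901 lbf

50.09 lbf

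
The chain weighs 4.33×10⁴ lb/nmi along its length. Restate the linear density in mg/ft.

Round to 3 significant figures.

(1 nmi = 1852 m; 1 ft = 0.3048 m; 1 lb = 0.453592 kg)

3.23×10⁶ mg/ft

4.33×10⁴ lb/nmi × 0.453592 kg/lb ÷ 1852 m/nmi = 10.605 kg/m
10.605 kg/m ÷ 10⁻⁶ kg/mg × 0.3048 m/ft = 3.2324×10⁶ mg/ft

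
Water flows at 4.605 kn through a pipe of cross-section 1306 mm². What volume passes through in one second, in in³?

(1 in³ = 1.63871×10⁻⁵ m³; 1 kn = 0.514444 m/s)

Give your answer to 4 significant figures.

188.8 in³

4.605 kn × 0.514444 → 2.36901 m/s
1306 mm² × 10⁻⁶ → 0.001306 m²
V = v × A × t = 2.36901 m/s × 0.001306 m² × 1 s = 0.00309393 m³
0.00309393 m³ ÷ (1.63871×10⁻⁵ m³/in³) = 188.803 in³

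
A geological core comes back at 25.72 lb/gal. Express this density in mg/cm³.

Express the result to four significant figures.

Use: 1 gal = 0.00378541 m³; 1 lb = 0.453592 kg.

3082 mg/cm³

25.72 lb/gal × 0.453592 kg/lb ÷ 0.00378541 m³/gal = 3081.93 kg/m³
3081.93 kg/m³ ÷ 10⁻⁶ kg/mg × 10⁻⁶ m³/cm³ = 3081.93 mg/cm³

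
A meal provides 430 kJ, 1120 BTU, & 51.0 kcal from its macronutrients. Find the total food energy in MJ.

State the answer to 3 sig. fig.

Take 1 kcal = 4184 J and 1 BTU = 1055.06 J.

1.83 MJ

430 kJ × 1000 = 430000 J
1120 BTU × 1055.06 = 1.18167×10⁶ J
51.0 kcal × 4184 = 213384 J
Total: 430000 + 1.18167×10⁶ + 213384 = 1.82505×10⁶ J
In MJ: 1.82505×10⁶ / 1000000 = 1.82505 MJ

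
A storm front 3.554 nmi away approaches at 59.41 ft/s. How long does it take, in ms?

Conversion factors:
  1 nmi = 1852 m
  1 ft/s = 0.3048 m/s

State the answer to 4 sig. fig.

3.635×10⁵ ms

3.554 nmi × 1852 → 6582.01 m
59.41 ft/s × 0.3048 → 18.1082 m/s
t = d / v = 6582.01 m / 18.1082 m/s = 363.482 s
363.482 s ÷ (0.001 s/ms) = 363482 ms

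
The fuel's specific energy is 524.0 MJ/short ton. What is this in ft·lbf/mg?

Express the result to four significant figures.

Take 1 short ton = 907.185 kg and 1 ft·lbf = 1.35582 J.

524.0 MJ/short ton × 1000000 J/MJ ÷ 907.185 kg/short ton = 577611 J/kg
577611 J/kg ÷ 1.35582 J/ft·lbf × 10⁻⁶ kg/mg = 0.426023 ft·lbf/mg

0.4260 ft·lbf/mg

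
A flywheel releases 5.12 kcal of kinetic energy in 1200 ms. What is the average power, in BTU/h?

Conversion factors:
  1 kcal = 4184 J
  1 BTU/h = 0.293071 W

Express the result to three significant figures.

5.12 kcal × 4184 → 21422.1 J
1200 ms × 0.001 → 1.2 s
P = E / t = 21422.1 J / 1.2 s = 17851.8 W
17851.8 W ÷ (0.293071 W/BTU/h) = 60912.9 BTU/h

6.09×10⁴ BTU/h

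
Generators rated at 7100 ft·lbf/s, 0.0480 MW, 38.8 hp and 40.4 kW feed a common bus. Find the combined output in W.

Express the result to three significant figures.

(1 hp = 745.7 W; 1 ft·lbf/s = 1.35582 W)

1.27×10⁵ W

7100 ft·lbf/s × 1.35582 → 9626.32 W
0.0480 MW × 1000000 → 48000 W
38.8 hp × 745.7 → 28933.2 W
40.4 kW × 1000 → 40400 W
Total: 9626.32 + 48000 + 28933.2 + 40400 = 126960 W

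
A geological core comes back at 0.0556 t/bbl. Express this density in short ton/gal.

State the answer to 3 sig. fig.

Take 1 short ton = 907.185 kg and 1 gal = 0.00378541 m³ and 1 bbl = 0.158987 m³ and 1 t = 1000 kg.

0.0556 t/bbl × 1000 kg/t ÷ 0.158987 m³/bbl = 349.714 kg/m³
349.714 kg/m³ ÷ 907.185 kg/short ton × 0.00378541 m³/gal = 0.00145925 short ton/gal

0.00146 short ton/gal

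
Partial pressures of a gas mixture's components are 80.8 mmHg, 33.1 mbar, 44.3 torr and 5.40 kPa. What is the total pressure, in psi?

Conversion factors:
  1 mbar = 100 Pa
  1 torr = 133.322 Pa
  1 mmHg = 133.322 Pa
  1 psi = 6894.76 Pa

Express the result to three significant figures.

3.68 psi

80.8 mmHg × 133.322 = 10772.4 Pa
33.1 mbar × 100 = 3310 Pa
44.3 torr × 133.322 = 5906.16 Pa
5.40 kPa × 1000 = 5400 Pa
Combined: 10772.4 + 3310 + 5906.16 + 5400 = 25388.6 Pa
In psi: 25388.6 / 6894.76 = 3.6823 psi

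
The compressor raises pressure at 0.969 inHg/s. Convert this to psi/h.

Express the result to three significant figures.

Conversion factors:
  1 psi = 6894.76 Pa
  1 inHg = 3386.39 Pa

0.969 inHg/s × 3386.39 Pa/inHg = 3281.41 Pa/s
3281.41 Pa/s ÷ 6894.76 Pa/psi × 3600 s/h = 1713.34 psi/h

1710 psi/h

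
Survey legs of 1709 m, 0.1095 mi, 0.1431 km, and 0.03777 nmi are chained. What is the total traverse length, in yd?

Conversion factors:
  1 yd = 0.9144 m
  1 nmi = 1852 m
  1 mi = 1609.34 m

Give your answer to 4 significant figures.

2295 yd

1709 m (already m)
0.1095 mi × 1609.34 = 176.223 m
0.1431 km × 1000 = 143.1 m
0.03777 nmi × 1852 = 69.95 m
Sum: 1709 + 176.223 + 143.1 + 69.95 = 2098.27 m
In yd: 2098.27 / 0.9144 = 2294.7 yd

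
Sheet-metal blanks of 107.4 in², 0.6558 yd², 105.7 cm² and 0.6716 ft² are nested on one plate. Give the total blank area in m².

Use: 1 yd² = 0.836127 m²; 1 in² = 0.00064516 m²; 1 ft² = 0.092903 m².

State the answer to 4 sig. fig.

107.4 in² × 0.00064516 = 0.0692902 m²
0.6558 yd² × 0.836127 = 0.548332 m²
105.7 cm² × 0.0001 = 0.01057 m²
0.6716 ft² × 0.092903 = 0.0623937 m²
Sum: 0.0692902 + 0.548332 + 0.01057 + 0.0623937 = 0.690586 m²

0.6906 m²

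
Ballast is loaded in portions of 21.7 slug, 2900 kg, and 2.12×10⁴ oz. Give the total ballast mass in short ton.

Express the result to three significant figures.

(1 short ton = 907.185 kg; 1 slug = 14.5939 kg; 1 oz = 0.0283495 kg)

4.21 short ton

21.7 slug × 14.5939 = 316.688 kg
2900 kg (already kg)
2.12×10⁴ oz × 0.0283495 = 601.009 kg
Combined: 316.688 + 2900 + 601.009 = 3817.7 kg
In short ton: 3817.7 / 907.185 = 4.20829 short ton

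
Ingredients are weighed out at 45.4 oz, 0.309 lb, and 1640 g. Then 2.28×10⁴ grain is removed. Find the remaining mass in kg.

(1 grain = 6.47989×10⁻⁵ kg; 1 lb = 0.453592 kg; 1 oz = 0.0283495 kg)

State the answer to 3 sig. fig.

1.59 kg

45.4 oz × 0.0283495 = 1.28707 kg
0.309 lb × 0.453592 = 0.14016 kg
1640 g × 0.001 = 1.64 kg
2.28×10⁴ grain × 6.47989×10⁻⁵ = 1.47741 kg
Net: 1.28707 + 0.14016 + 1.64 − 1.47741 = 1.58982 kg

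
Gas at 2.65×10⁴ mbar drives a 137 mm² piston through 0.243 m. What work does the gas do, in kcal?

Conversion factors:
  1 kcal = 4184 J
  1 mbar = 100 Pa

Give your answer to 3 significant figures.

2.65×10⁴ mbar → 2.65×10⁶ Pa
137 mm² → 1.37×10⁻⁴ m²
F = P × A = 2.65×10⁶ × 1.37×10⁻⁴ = 363.05 N
W = F × d = 363.05 × 0.243 = 88.2212 J
In kcal: 88.2212 / 4184 = 0.0210854 kcal

0.0211 kcal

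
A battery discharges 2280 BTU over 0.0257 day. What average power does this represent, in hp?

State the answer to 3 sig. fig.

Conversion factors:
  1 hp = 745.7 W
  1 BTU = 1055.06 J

2280 BTU × 1055.06 = 2.40554×10⁶ J
0.0257 day × 86400 = 2220.48 s
P = E / t = 2.40554×10⁶ J / 2220.48 s = 1083.34 W
1083.34 W ÷ (745.7 W/hp) = 1.45278 hp

1.45 hp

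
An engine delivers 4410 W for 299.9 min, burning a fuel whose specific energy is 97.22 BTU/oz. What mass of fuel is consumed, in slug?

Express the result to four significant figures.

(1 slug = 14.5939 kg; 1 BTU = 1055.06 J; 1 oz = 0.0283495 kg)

299.9 min → 17994 s
E = P × t = 4410 × 17994 = 7.93535×10⁷ J
97.22 BTU/oz → 3.61816×10⁶ J/kg
m = E / e_s = 7.93535×10⁷ / 3.61816×10⁶ = 21.932 kg
In slug: 21.932 / 14.5939 = 1.50282 slug

1.503 slug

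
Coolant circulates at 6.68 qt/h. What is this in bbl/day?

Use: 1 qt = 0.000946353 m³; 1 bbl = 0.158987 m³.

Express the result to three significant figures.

6.68 qt/h × 0.000946353 m³/qt ÷ 3600 s/h = 1.75601×10⁻⁶ m³/s
1.75601×10⁻⁶ m³/s ÷ 0.158987 m³/bbl × 86400 s/day = 0.954287 bbl/day

0.954 bbl/day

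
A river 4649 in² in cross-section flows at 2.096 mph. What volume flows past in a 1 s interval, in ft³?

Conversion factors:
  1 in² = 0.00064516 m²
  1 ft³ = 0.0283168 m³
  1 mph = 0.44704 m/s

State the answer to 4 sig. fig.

2.096 mph × 0.44704 → 0.936996 m/s
4649 in² × 0.00064516 → 2.99935 m²
V = v × A × t = 0.936996 m/s × 2.99935 m² × 1 s = 2.81038 m³
2.81038 m³ ÷ (0.0283168 m³/ft³) = 99.2478 ft³

99.25 ft³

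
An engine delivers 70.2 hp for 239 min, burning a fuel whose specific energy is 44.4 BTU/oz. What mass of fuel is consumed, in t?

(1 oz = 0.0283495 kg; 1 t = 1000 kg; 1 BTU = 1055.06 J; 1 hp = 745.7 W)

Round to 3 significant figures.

70.2 hp → 52348.1 W
239 min → 14340 s
E = P × t = 52348.1 × 14340 = 7.50672×10⁸ J
44.4 BTU/oz → 1.6524×10⁶ J/kg
m = E / e_s = 7.50672×10⁸ / 1.6524×10⁶ = 454.292 kg
In t: 454.292 / 1000 = 0.454292 t

0.454 t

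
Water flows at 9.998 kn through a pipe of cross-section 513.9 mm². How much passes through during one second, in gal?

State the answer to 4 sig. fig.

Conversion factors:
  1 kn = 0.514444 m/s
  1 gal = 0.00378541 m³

0.6983 gal

9.998 kn × 0.514444 → 5.14341 m/s
513.9 mm² × 10⁻⁶ → 5.139×10⁻⁴ m²
V = v × A × t = 5.14341 m/s × 5.139×10⁻⁴ m² × 1 s = 0.0026432 m³
0.0026432 m³ ÷ (0.00378541 m³/gal) = 0.69826 gal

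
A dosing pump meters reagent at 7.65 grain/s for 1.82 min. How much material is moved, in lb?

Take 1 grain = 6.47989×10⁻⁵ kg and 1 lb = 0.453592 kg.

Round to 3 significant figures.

0.119 lb

7.65 grain/s → 4.95712×10⁻⁴ kg/s
1.82 min → 109.2 s
m = ṁ × t = 4.95712×10⁻⁴ × 109.2 = 0.0541318 kg
In lb: 0.0541318 / 0.453592 = 0.11934 lb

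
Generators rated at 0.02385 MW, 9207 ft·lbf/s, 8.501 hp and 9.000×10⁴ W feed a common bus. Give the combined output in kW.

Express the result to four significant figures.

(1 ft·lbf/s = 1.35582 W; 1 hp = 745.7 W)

132.7 kW

0.02385 MW × 1000000 = 23850 W
9207 ft·lbf/s × 1.35582 = 12483 W
8.501 hp × 745.7 = 6339.2 W
9.000×10⁴ W (already W)
Sum: 23850 + 12483 + 6339.2 + 90000 = 132672 W
In kW: 132672 / 1000 = 132.672 kW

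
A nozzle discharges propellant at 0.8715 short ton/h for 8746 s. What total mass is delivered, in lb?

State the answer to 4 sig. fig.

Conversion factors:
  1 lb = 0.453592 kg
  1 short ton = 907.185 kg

4235 lb

0.8715 short ton/h → 0.219614 kg/s
m = ṁ × t = 0.219614 × 8746 = 1920.74 kg
In lb: 1920.74 / 0.453592 = 4234.51 lb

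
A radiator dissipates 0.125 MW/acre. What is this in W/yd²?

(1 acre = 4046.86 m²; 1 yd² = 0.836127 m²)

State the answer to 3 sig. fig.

25.8 W/yd²

0.125 MW/acre × 1000000 W/MW ÷ 4046.86 m²/acre = 30.8881 W/m²
30.8881 W/m² × 0.836127 m²/yd² = 25.8264 W/yd²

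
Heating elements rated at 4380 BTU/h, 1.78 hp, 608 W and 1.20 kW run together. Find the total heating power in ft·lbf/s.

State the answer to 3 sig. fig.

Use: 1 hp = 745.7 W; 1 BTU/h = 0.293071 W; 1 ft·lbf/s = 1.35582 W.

3260 ft·lbf/s

4380 BTU/h × 0.293071 = 1283.65 W
1.78 hp × 745.7 = 1327.35 W
608 W (already W)
1.20 kW × 1000 = 1200 W
Combined: 1283.65 + 1327.35 + 608 + 1200 = 4419 W
In ft·lbf/s: 4419 / 1.35582 = 3259.28 ft·lbf/s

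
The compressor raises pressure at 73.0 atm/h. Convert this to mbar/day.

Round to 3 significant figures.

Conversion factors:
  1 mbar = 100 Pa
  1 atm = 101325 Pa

1.78×10⁶ mbar/day

73.0 atm/h × 101325 Pa/atm ÷ 3600 s/h = 2054.65 Pa/s
2054.65 Pa/s ÷ 100 Pa/mbar × 86400 s/day = 1.77522×10⁶ mbar/day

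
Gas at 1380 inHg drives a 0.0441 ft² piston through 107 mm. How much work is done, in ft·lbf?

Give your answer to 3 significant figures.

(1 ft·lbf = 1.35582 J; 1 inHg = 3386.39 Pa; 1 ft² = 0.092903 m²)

1510 ft·lbf

1380 inHg → 4.67322×10⁶ Pa
0.0441 ft² → 0.00409702 m²
F = P × A = 4.67322×10⁶ × 0.00409702 = 19146.3 N
107 mm → 0.107 m
W = F × d = 19146.3 × 0.107 = 2048.65 J
In ft·lbf: 2048.65 / 1.35582 = 1511 ft·lbf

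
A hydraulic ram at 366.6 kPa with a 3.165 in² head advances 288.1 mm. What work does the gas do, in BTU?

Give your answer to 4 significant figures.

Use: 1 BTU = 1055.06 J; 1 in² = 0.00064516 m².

0.2044 BTU

366.6 kPa → 366600 Pa
3.165 in² → 0.00204193 m²
F = P × A = 366600 × 0.00204193 = 748.572 N
288.1 mm → 0.2881 m
W = F × d = 748.572 × 0.2881 = 215.664 J
In BTU: 215.664 / 1055.06 = 0.204409 BTU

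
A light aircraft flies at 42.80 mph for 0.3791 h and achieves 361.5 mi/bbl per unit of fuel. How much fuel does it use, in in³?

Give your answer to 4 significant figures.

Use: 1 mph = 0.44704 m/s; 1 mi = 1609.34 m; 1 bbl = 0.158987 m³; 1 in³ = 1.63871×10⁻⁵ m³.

435.5 in³

42.80 mph → 19.1333 m/s
0.3791 h → 1364.76 s
d = v × t = 19.1333 × 1364.76 = 26112.4 m
361.5 mi/bbl → 3.65927×10⁶ m/m³
V = d / (distance per unit fuel) = 26112.4 / 3.65927×10⁶ = 0.00713596 m³
In in³: 0.00713596 / 1.63871×10⁻⁵ = 435.462 in³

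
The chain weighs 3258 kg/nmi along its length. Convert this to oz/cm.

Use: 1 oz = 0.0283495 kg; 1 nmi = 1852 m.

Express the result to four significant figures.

0.6205 oz/cm

3258 kg/nmi ÷ 1852 m/nmi = 1.75918 kg/m
1.75918 kg/m ÷ 0.0283495 kg/oz × 0.01 m/cm = 0.620533 oz/cm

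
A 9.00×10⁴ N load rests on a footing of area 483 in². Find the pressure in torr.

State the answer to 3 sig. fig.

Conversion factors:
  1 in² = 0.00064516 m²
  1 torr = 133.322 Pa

483 in² × 0.00064516 = 0.311612 m²
P = F / A = 90000 N / 0.311612 m² = 288821 Pa
288821 Pa ÷ (133.322 Pa/torr) = 2166.34 torr

2170 torr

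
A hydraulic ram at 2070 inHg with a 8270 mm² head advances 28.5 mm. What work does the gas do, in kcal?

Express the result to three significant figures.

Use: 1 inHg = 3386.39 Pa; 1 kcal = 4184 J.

0.395 kcal

2070 inHg → 7.00983×10⁶ Pa
8270 mm² → 0.00827 m²
F = P × A = 7.00983×10⁶ × 0.00827 = 57971.3 N
28.5 mm → 0.0285 m
W = F × d = 57971.3 × 0.0285 = 1652.18 J
In kcal: 1652.18 / 4184 = 0.39488 kcal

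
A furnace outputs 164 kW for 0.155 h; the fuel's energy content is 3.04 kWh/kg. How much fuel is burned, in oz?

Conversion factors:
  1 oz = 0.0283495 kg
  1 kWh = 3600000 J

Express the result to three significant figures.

295 oz

164 kW → 164000 W
0.155 h → 558 s
E = P × t = 164000 × 558 = 9.1512×10⁷ J
3.04 kWh/kg → 1.0944×10⁷ J/kg
m = E / e_s = 9.1512×10⁷ / 1.0944×10⁷ = 8.36184 kg
In oz: 8.36184 / 0.0283495 = 294.955 oz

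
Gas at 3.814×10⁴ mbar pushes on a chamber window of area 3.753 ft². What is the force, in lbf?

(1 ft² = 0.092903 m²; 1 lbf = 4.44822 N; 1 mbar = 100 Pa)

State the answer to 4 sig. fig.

3.814×10⁴ mbar × 100 = 3.814×10⁶ Pa
3.753 ft² × 0.092903 = 0.348665 m²
F = P × A = 3.814×10⁶ Pa × 0.348665 m² = 1.32981×10⁶ N
1.32981×10⁶ N ÷ (4.44822 N/lbf) = 298953 lbf

2.990×10⁵ lbf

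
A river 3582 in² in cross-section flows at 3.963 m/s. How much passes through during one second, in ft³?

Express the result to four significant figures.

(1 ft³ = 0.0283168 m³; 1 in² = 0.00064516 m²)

323.4 ft³

3582 in² × 0.00064516 → 2.31096 m²
V = v × A × t = 3.963 m/s × 2.31096 m² × 1 s = 9.15833 m³
9.15833 m³ ÷ (0.0283168 m³/ft³) = 323.424 ft³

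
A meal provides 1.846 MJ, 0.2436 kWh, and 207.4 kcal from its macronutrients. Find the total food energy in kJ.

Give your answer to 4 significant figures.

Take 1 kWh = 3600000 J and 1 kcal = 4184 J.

1.846 MJ × 1000000 → 1.846×10⁶ J
0.2436 kWh × 3600000 → 876960 J
207.4 kcal × 4184 → 867762 J
Total: 1.846×10⁶ + 876960 + 867762 = 3.59072×10⁶ J
In kJ: 3.59072×10⁶ / 1000 = 3590.72 kJ

3591 kJ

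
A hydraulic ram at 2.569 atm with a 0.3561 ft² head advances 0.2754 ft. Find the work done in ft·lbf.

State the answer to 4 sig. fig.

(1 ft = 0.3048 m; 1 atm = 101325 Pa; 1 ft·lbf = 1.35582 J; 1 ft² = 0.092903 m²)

2.569 atm → 260304 Pa
0.3561 ft² → 0.0330828 m²
F = P × A = 260304 × 0.0330828 = 8611.59 N
0.2754 ft → 0.0839419 m
W = F × d = 8611.59 × 0.0839419 = 722.873 J
In ft·lbf: 722.873 / 1.35582 = 533.163 ft·lbf

533.2 ft·lbf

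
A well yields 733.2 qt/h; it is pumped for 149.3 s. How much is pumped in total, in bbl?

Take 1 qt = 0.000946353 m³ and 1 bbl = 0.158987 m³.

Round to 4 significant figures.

0.1810 bbl

733.2 qt/h → 1.92741×10⁻⁴ m³/s
V = Q × t = 1.92741×10⁻⁴ × 149.3 = 0.0287762 m³
In bbl: 0.0287762 / 0.158987 = 0.180997 bbl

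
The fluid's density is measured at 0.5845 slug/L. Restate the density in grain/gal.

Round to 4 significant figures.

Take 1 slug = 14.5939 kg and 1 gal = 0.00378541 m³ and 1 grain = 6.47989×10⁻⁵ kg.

0.5845 slug/L × 14.5939 kg/slug ÷ 0.001 m³/L = 8530.13 kg/m³
8530.13 kg/m³ ÷ 6.47989×10⁻⁵ kg/grain × 0.00378541 m³/gal = 498312 grain/gal

4.983×10⁵ grain/gal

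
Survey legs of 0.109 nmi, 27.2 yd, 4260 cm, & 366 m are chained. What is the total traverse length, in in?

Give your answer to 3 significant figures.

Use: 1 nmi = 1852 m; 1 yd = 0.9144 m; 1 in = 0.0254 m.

2.50×10⁴ in

0.109 nmi × 1852 → 201.868 m
27.2 yd × 0.9144 → 24.8717 m
4260 cm × 0.01 → 42.6 m
366 m (already m)
Combined: 201.868 + 24.8717 + 42.6 + 366 = 635.34 m
In in: 635.34 / 0.0254 = 25013.4 in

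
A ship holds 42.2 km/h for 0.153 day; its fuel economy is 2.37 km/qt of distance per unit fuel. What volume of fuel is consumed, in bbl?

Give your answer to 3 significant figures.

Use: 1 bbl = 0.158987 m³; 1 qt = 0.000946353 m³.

42.2 km/h → 11.7222 m/s
0.153 day → 13219.2 s
d = v × t = 11.7222 × 13219.2 = 154958 m
2.37 km/qt → 2.50435×10⁶ m/m³
V = d / (distance per unit fuel) = 154958 / 2.50435×10⁶ = 0.0618755 m³
In bbl: 0.0618755 / 0.158987 = 0.389186 bbl

0.389 bbl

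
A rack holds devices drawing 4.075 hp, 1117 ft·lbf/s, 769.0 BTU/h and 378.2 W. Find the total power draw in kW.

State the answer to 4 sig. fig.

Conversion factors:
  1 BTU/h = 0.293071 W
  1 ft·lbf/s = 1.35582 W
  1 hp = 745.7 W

5.157 kW

4.075 hp × 745.7 = 3038.73 W
1117 ft·lbf/s × 1.35582 = 1514.45 W
769.0 BTU/h × 0.293071 = 225.372 W
378.2 W (already W)
Sum: 3038.73 + 1514.45 + 225.372 + 378.2 = 5156.75 W
In kW: 5156.75 / 1000 = 5.15675 kW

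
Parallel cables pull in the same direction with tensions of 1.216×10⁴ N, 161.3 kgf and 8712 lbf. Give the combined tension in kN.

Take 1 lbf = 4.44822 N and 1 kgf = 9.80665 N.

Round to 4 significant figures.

1.216×10⁴ N (already N)
161.3 kgf × 9.80665 → 1581.81 N
8712 lbf × 4.44822 → 38752.9 N
Combined: 12160 + 1581.81 + 38752.9 = 52494.7 N
In kN: 52494.7 / 1000 = 52.4947 kN

52.49 kN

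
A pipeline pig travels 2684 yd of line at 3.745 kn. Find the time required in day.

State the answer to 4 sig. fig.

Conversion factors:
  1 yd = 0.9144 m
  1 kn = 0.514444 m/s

2684 yd × 0.9144 → 2454.25 m
3.745 kn × 0.514444 → 1.92659 m/s
t = d / v = 2454.25 m / 1.92659 m/s = 1273.88 s
1273.88 s ÷ (86400 s/day) = 0.014744 day

0.01474 day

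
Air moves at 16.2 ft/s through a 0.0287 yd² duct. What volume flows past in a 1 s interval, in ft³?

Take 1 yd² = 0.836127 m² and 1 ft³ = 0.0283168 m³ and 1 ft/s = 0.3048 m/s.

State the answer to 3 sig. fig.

4.18 ft³

16.2 ft/s × 0.3048 = 4.93776 m/s
0.0287 yd² × 0.836127 = 0.0239968 m²
V = v × A × t = 4.93776 m/s × 0.0239968 m² × 1 s = 0.11849 m³
0.11849 m³ ÷ (0.0283168 m³/ft³) = 4.18444 ft³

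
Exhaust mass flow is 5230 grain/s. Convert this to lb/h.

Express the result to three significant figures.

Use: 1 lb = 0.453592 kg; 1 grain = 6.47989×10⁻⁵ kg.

5230 grain/s × 6.47989×10⁻⁵ kg/grain = 0.338898 kg/s
0.338898 kg/s ÷ 0.453592 kg/lb × 3600 s/h = 2689.71 lb/h

2690 lb/h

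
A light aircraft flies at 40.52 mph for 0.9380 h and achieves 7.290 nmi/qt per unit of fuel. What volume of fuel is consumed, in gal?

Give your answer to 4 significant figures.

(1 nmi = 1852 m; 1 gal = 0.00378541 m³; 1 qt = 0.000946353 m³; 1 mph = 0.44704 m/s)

40.52 mph → 18.1141 m/s
0.9380 h → 3376.8 s
d = v × t = 18.1141 × 3376.8 = 61167.7 m
7.290 nmi/qt → 1.42664×10⁷ m/m³
V = d / (distance per unit fuel) = 61167.7 / 1.42664×10⁷ = 0.00428754 m³
In gal: 0.00428754 / 0.00378541 = 1.13265 gal

1.133 gal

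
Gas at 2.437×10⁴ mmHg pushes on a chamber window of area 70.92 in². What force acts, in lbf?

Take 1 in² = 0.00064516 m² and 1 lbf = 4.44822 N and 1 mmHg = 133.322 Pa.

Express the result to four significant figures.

3.342×10⁴ lbf

2.437×10⁴ mmHg × 133.322 = 3.24906×10⁶ Pa
70.92 in² × 0.00064516 = 0.0457547 m²
F = P × A = 3.24906×10⁶ Pa × 0.0457547 m² = 148660 N
148660 N ÷ (4.44822 N/lbf) = 33420.1 lbf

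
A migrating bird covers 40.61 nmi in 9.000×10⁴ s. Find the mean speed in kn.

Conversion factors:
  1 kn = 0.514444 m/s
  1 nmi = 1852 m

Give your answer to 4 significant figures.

1.624 kn

40.61 nmi × 1852 → 75209.7 m
v = d / t = 75209.7 m / 90000 s = 0.835663 m/s
0.835663 m/s ÷ (0.514444 m/s/kn) = 1.6244 kn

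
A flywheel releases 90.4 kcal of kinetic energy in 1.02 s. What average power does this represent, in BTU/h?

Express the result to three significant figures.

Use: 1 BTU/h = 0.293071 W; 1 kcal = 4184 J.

1.27×10⁶ BTU/h

90.4 kcal × 4184 → 378234 J
P = E / t = 378234 J / 1.02 s = 370818 W
370818 W ÷ (0.293071 W/BTU/h) = 1.26528×10⁶ BTU/h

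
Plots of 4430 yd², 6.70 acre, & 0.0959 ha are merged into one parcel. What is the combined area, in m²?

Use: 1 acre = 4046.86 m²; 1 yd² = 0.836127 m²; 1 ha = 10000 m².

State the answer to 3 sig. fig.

3.18×10⁴ m²

4430 yd² × 0.836127 = 3704.04 m²
6.70 acre × 4046.86 = 27114 m²
0.0959 ha × 10000 = 959 m²
Sum: 3704.04 + 27114 + 959 = 31777 m²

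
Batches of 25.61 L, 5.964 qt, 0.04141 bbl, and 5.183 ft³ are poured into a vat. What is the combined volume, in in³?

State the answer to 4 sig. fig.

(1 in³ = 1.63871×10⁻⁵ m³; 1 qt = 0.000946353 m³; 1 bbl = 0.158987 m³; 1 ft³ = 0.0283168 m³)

1.127×10⁴ in³

25.61 L × 0.001 → 0.02561 m³
5.964 qt × 0.000946353 → 0.00564405 m³
0.04141 bbl × 0.158987 → 0.00658365 m³
5.183 ft³ × 0.0283168 → 0.146766 m³
Combined: 0.02561 + 0.00564405 + 0.00658365 + 0.146766 = 0.184604 m³
In in³: 0.184604 / 1.63871×10⁻⁵ = 11265.2 in³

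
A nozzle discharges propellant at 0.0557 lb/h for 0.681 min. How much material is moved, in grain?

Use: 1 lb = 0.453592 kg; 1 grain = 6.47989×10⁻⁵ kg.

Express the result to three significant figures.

4.43 grain

0.0557 lb/h → 7.01808×10⁻⁶ kg/s
0.681 min → 40.86 s
m = ṁ × t = 7.01808×10⁻⁶ × 40.86 = 2.86759×10⁻⁴ kg
In grain: 2.86759×10⁻⁴ / 6.47989×10⁻⁵ = 4.42537 grain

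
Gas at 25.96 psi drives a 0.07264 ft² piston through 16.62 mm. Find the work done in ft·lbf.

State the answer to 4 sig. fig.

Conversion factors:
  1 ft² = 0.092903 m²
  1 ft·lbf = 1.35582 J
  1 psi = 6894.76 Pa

25.96 psi → 178988 Pa
0.07264 ft² → 0.00674847 m²
F = P × A = 178988 × 0.00674847 = 1207.9 N
16.62 mm → 0.01662 m
W = F × d = 1207.9 × 0.01662 = 20.0753 J
In ft·lbf: 20.0753 / 1.35582 = 14.8068 ft·lbf

14.81 ft·lbf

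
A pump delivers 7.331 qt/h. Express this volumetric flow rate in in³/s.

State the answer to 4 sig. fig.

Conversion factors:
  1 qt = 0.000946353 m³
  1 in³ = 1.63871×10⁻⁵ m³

0.1176 in³/s

7.331 qt/h × 0.000946353 m³/qt ÷ 3600 s/h = 1.92714×10⁻⁶ m³/s
1.92714×10⁻⁶ m³/s ÷ 1.63871×10⁻⁵ m³/in³ = 0.117601 in³/s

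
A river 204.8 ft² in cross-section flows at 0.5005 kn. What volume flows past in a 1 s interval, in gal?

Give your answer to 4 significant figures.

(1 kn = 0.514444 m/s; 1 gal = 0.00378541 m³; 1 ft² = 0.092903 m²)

0.5005 kn × 0.514444 → 0.257479 m/s
204.8 ft² × 0.092903 → 19.0265 m²
V = v × A × t = 0.257479 m/s × 19.0265 m² × 1 s = 4.89892 m³
4.89892 m³ ÷ (0.00378541 m³/gal) = 1294.16 gal

1294 gal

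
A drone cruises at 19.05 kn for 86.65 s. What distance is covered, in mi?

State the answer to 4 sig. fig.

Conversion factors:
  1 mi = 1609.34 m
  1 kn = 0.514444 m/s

0.5277 mi

19.05 kn × 0.514444 → 9.80016 m/s
d = v × t = 9.80016 m/s × 86.65 s = 849.184 m
849.184 m ÷ (1609.34 m/mi) = 0.52766 mi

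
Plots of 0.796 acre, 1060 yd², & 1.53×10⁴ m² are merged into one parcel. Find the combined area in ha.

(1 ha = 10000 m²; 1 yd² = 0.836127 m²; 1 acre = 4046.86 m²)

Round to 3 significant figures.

0.796 acre × 4046.86 = 3221.3 m²
1060 yd² × 0.836127 = 886.295 m²
1.53×10⁴ m² (already m²)
Combined: 3221.3 + 886.295 + 15300 = 19407.6 m²
In ha: 19407.6 / 10000 = 1.94076 ha

1.94 ha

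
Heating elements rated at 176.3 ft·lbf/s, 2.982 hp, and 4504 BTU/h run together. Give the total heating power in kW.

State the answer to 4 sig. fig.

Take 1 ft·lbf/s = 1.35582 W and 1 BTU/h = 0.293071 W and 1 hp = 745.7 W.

176.3 ft·lbf/s × 1.35582 = 239.031 W
2.982 hp × 745.7 = 2223.68 W
4504 BTU/h × 0.293071 = 1319.99 W
Sum: 239.031 + 2223.68 + 1319.99 = 3782.7 W
In kW: 3782.7 / 1000 = 3.7827 kW

3.783 kW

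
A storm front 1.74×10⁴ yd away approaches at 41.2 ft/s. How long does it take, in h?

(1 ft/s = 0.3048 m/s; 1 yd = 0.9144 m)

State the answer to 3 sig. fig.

0.352 h

1.74×10⁴ yd × 0.9144 → 15910.6 m
41.2 ft/s × 0.3048 → 12.5578 m/s
t = d / v = 15910.6 m / 12.5578 m/s = 1266.99 s
1266.99 s ÷ (3600 s/h) = 0.351942 h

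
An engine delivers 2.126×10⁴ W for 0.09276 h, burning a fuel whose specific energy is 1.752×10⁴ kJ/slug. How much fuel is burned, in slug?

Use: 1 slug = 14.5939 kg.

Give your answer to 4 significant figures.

0.09276 h → 333.936 s
E = P × t = 21260 × 333.936 = 7.09948×10⁶ J
1.752×10⁴ kJ/slug → 1.2005×10⁶ J/kg
m = E / e_s = 7.09948×10⁶ / 1.2005×10⁶ = 5.91377 kg
In slug: 5.91377 / 14.5939 = 0.405222 slug

0.4052 slug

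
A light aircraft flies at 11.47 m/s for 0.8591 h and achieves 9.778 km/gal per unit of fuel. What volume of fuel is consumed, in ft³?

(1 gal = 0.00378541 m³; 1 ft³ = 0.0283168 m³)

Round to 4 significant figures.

0.4850 ft³

0.8591 h → 3092.76 s
d = v × t = 11.47 × 3092.76 = 35474 m
9.778 km/gal → 2.58308×10⁶ m/m³
V = d / (distance per unit fuel) = 35474 / 2.58308×10⁶ = 0.0137332 m³
In ft³: 0.0137332 / 0.0283168 = 0.484984 ft³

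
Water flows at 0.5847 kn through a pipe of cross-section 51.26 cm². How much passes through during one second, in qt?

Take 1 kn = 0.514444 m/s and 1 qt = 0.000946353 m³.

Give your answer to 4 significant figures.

1.629 qt

0.5847 kn × 0.514444 → 0.300795 m/s
51.26 cm² × 0.0001 → 0.005126 m²
V = v × A × t = 0.300795 m/s × 0.005126 m² × 1 s = 0.00154188 m³
0.00154188 m³ ÷ (0.000946353 m³/qt) = 1.62929 qt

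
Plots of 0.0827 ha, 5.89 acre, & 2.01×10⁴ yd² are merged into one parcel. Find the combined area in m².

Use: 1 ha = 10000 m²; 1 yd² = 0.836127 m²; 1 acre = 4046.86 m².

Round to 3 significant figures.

4.15×10⁴ m²

0.0827 ha × 10000 → 827 m²
5.89 acre × 4046.86 → 23836 m²
2.01×10⁴ yd² × 0.836127 → 16806.2 m²
Sum: 827 + 23836 + 16806.2 = 41469.2 m²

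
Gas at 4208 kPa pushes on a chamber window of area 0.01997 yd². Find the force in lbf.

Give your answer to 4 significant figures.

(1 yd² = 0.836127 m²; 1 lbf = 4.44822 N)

1.580×10⁴ lbf

4208 kPa × 1000 → 4.208×10⁶ Pa
0.01997 yd² × 0.836127 → 0.0166975 m²
F = P × A = 4.208×10⁶ Pa × 0.0166975 m² = 70263.1 N
70263.1 N ÷ (4.44822 N/lbf) = 15795.8 lbf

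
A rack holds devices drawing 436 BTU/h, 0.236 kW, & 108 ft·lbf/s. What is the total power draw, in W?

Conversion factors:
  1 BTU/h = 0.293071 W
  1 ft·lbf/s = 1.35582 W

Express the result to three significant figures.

436 BTU/h × 0.293071 = 127.779 W
0.236 kW × 1000 = 236 W
108 ft·lbf/s × 1.35582 = 146.429 W
Total: 127.779 + 236 + 146.429 = 510.208 W

510 W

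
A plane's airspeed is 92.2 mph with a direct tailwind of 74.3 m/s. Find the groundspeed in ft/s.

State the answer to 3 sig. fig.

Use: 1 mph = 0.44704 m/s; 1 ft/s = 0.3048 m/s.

379 ft/s

92.2 mph × 0.44704 → 41.2171 m/s
74.3 m/s (already m/s)
Sum: 41.2171 + 74.3 = 115.517 m/s
In ft/s: 115.517 / 0.3048 = 378.993 ft/s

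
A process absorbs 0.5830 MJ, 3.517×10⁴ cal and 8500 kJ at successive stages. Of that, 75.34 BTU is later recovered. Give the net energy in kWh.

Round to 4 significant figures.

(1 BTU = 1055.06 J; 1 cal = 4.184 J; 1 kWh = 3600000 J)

2.542 kWh

0.5830 MJ × 1000000 = 583000 J
3.517×10⁴ cal × 4.184 = 147151 J
8500 kJ × 1000 = 8.5×10⁶ J
75.34 BTU × 1055.06 = 79488.2 J
Sum: 583000 + 147151 + 8.5×10⁶ − 79488.2 = 9.15066×10⁶ J
In kWh: 9.15066×10⁶ / 3600000 = 2.54185 kWh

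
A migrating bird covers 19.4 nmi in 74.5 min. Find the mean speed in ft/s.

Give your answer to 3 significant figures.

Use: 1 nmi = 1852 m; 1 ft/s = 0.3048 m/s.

26.4 ft/s

19.4 nmi × 1852 = 35928.8 m
74.5 min × 60 = 4470 s
v = d / t = 35928.8 m / 4470 s = 8.03776 m/s
8.03776 m/s ÷ (0.3048 m/s/ft/s) = 26.3706 ft/s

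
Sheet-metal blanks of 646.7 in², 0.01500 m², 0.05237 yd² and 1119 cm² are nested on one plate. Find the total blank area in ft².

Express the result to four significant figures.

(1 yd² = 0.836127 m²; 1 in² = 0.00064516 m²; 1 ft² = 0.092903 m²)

6.328 ft²

646.7 in² × 0.00064516 = 0.417225 m²
0.01500 m² (already m²)
0.05237 yd² × 0.836127 = 0.043788 m²
1119 cm² × 0.0001 = 0.1119 m²
Sum: 0.417225 + 0.015 + 0.043788 + 0.1119 = 0.587913 m²
In ft²: 0.587913 / 0.092903 = 6.32825 ft²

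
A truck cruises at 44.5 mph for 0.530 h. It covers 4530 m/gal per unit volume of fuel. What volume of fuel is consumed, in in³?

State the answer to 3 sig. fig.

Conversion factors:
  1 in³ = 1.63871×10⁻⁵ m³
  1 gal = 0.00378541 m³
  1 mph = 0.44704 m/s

44.5 mph → 19.8933 m/s
0.530 h → 1908 s
d = v × t = 19.8933 × 1908 = 37956.4 m
4530 m/gal → 1.1967×10⁶ m/m³
V = d / (distance per unit fuel) = 37956.4 / 1.1967×10⁶ = 0.0317176 m³
In in³: 0.0317176 / 1.63871×10⁻⁵ = 1935.52 in³

1940 in³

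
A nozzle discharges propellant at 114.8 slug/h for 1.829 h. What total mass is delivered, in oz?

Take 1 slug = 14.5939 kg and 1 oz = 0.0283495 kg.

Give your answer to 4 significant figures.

1.081×10⁵ oz

114.8 slug/h → 0.465383 kg/s
1.829 h → 6584.4 s
m = ṁ × t = 0.465383 × 6584.4 = 3064.27 kg
In oz: 3064.27 / 0.0283495 = 108089 oz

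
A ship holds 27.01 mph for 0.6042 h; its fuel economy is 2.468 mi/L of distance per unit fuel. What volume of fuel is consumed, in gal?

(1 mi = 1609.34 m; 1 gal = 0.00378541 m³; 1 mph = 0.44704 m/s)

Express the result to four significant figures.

27.01 mph → 12.0746 m/s
0.6042 h → 2175.12 s
d = v × t = 12.0746 × 2175.12 = 26263.7 m
2.468 mi/L → 3.97185×10⁶ m/m³
V = d / (distance per unit fuel) = 26263.7 / 3.97185×10⁶ = 0.00661246 m³
In gal: 0.00661246 / 0.00378541 = 1.74683 gal

1.747 gal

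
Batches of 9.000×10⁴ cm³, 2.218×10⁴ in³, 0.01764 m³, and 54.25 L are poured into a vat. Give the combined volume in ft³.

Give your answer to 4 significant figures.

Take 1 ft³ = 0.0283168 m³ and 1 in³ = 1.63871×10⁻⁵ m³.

9.000×10⁴ cm³ × 10⁻⁶ = 0.09 m³
2.218×10⁴ in³ × 1.63871×10⁻⁵ = 0.363466 m³
0.01764 m³ (already m³)
54.25 L × 0.001 = 0.05425 m³
Total: 0.09 + 0.363466 + 0.01764 + 0.05425 = 0.525356 m³
In ft³: 0.525356 / 0.0283168 = 18.5528 ft³

18.55 ft³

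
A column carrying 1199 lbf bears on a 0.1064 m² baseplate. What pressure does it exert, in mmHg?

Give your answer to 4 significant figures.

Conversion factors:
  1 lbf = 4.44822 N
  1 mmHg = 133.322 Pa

376.0 mmHg

1199 lbf × 4.44822 = 5333.42 N
P = F / A = 5333.42 N / 0.1064 m² = 50126.1 Pa
50126.1 Pa ÷ (133.322 Pa/mmHg) = 375.978 mmHg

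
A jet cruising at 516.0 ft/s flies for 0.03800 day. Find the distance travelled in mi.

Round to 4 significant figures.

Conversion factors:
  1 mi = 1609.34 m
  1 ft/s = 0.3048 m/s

516.0 ft/s × 0.3048 = 157.277 m/s
0.03800 day × 86400 = 3283.2 s
d = v × t = 157.277 m/s × 3283.2 s = 516372 m
516372 m ÷ (1609.34 m/mi) = 320.859 mi

320.9 mi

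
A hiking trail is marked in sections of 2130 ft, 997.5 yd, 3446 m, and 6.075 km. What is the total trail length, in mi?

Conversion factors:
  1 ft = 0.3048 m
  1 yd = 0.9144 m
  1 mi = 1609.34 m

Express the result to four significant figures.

6.886 mi

2130 ft × 0.3048 = 649.224 m
997.5 yd × 0.9144 = 912.114 m
3446 m (already m)
6.075 km × 1000 = 6075 m
Sum: 649.224 + 912.114 + 3446 + 6075 = 11082.3 m
In mi: 11082.3 / 1609.34 = 6.88624 mi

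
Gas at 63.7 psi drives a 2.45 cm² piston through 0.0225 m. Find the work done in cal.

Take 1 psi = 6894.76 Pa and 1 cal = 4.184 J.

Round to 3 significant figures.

63.7 psi → 439196 Pa
2.45 cm² → 2.45×10⁻⁴ m²
F = P × A = 439196 × 2.45×10⁻⁴ = 107.603 N
W = F × d = 107.603 × 0.0225 = 2.42107 J
In cal: 2.42107 / 4.184 = 0.57865 cal

0.579 cal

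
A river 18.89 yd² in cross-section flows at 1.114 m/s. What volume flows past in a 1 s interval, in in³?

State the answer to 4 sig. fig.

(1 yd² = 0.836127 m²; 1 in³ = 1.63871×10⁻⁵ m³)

1.074×10⁶ in³

18.89 yd² × 0.836127 → 15.7944 m²
V = v × A × t = 1.114 m/s × 15.7944 m² × 1 s = 17.595 m³
17.595 m³ ÷ (1.63871×10⁻⁵ m³/in³) = 1.07371×10⁶ in³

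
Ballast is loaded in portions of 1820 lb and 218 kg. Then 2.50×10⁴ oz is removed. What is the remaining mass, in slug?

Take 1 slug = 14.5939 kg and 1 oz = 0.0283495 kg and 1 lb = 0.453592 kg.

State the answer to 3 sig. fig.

22.9 slug

1820 lb × 0.453592 → 825.537 kg
218 kg (already kg)
2.50×10⁴ oz × 0.0283495 → 708.738 kg
Net: 825.537 + 218 − 708.738 = 334.799 kg
In slug: 334.799 / 14.5939 = 22.941 slug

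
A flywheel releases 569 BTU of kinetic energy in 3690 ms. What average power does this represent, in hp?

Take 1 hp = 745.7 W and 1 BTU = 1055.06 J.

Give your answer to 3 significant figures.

569 BTU × 1055.06 = 600329 J
3690 ms × 0.001 = 3.69 s
P = E / t = 600329 J / 3.69 s = 162691 W
162691 W ÷ (745.7 W/hp) = 218.172 hp

218 hp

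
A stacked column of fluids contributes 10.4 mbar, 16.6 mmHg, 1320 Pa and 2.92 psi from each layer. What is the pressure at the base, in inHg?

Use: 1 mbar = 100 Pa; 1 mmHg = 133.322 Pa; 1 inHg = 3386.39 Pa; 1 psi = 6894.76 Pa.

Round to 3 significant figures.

7.30 inHg

10.4 mbar × 100 = 1040 Pa
16.6 mmHg × 133.322 = 2213.15 Pa
1320 Pa (already Pa)
2.92 psi × 6894.76 = 20132.7 Pa
Total: 1040 + 2213.15 + 1320 + 20132.7 = 24705.9 Pa
In inHg: 24705.9 / 3386.39 = 7.29565 inHg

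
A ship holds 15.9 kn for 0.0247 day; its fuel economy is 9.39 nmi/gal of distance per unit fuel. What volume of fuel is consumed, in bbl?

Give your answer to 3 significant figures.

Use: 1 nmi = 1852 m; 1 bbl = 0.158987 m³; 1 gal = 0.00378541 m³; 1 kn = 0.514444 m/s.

0.0239 bbl

15.9 kn → 8.17966 m/s
0.0247 day → 2134.08 s
d = v × t = 8.17966 × 2134.08 = 17456 m
9.39 nmi/gal → 4.59403×10⁶ m/m³
V = d / (distance per unit fuel) = 17456 / 4.59403×10⁶ = 0.00379971 m³
In bbl: 0.00379971 / 0.158987 = 0.0238995 bbl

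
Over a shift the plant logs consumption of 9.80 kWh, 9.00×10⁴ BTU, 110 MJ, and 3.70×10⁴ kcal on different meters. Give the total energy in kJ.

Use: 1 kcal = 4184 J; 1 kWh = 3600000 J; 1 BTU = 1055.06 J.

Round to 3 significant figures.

9.80 kWh × 3600000 = 3.528×10⁷ J
9.00×10⁴ BTU × 1055.06 = 9.49554×10⁷ J
110 MJ × 1000000 = 1.1×10⁸ J
3.70×10⁴ kcal × 4184 = 1.54808×10⁸ J
Total: 3.528×10⁷ + 9.49554×10⁷ + 1.1×10⁸ + 1.54808×10⁸ = 3.95043×10⁸ J
In kJ: 3.95043×10⁸ / 1000 = 395043 kJ

3.95×10⁵ kJ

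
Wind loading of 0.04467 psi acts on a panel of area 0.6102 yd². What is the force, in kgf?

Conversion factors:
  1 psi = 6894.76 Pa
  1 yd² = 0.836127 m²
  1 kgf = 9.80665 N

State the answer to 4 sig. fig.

0.04467 psi × 6894.76 → 307.989 Pa
0.6102 yd² × 0.836127 → 0.510205 m²
F = P × A = 307.989 Pa × 0.510205 m² = 157.138 N
157.138 N ÷ (9.80665 N/kgf) = 16.0236 kgf

16.02 kgf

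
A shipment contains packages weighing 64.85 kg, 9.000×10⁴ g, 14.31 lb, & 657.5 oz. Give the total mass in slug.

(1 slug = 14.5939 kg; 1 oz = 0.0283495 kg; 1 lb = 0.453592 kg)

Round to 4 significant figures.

12.33 slug

64.85 kg (already kg)
9.000×10⁴ g × 0.001 = 90 kg
14.31 lb × 0.453592 = 6.4909 kg
657.5 oz × 0.0283495 = 18.6398 kg
Combined: 64.85 + 90 + 6.4909 + 18.6398 = 179.981 kg
In slug: 179.981 / 14.5939 = 12.3326 slug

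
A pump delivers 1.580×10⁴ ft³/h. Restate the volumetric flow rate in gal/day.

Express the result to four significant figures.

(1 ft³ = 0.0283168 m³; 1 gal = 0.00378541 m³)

1.580×10⁴ ft³/h × 0.0283168 m³/ft³ ÷ 3600 s/h = 0.124279 m³/s
0.124279 m³/s ÷ 0.00378541 m³/gal × 86400 s/day = 2.8366×10⁶ gal/day

2.837×10⁶ gal/day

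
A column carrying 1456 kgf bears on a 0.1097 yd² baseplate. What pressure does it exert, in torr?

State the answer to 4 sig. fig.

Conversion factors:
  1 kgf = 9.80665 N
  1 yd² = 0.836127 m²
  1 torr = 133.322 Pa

1168 torr

1456 kgf × 9.80665 → 14278.5 N
0.1097 yd² × 0.836127 → 0.0917231 m²
P = F / A = 14278.5 N / 0.0917231 m² = 155670 Pa
155670 Pa ÷ (133.322 Pa/torr) = 1167.62 torr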